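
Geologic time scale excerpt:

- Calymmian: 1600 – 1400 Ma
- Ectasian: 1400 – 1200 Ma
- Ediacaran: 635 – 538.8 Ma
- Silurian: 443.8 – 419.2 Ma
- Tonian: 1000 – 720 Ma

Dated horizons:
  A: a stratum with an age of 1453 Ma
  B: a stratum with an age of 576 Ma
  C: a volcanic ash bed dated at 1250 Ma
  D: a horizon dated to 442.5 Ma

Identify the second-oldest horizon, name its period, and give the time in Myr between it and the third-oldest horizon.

Sorted oldest-first by Ma: A (1453), C (1250), B (576), D (442.5).
The second oldest is C at 1250 Ma, which lies in 1400–1200 Ma: the Ectasian.
The third oldest is B at 576 Ma; separation = |1250 − 576| = 674 Myr.

C, in the Ectasian; 674 million years to B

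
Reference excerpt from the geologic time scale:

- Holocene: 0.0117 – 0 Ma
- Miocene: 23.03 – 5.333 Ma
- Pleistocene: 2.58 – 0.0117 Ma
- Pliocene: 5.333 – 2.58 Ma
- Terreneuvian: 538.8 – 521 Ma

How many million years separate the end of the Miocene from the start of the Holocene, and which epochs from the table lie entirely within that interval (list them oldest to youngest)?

5.3213 million years; Pliocene, Pleistocene

End of Miocene = 5.333 Ma; start of Holocene = 0.0117 Ma.
Gap = 5.333 − 0.0117 = 5.3213 Myr.
Epochs wholly inside 5.333–0.0117 Ma: Pliocene (5.333–2.58), Pleistocene (2.58–0.0117).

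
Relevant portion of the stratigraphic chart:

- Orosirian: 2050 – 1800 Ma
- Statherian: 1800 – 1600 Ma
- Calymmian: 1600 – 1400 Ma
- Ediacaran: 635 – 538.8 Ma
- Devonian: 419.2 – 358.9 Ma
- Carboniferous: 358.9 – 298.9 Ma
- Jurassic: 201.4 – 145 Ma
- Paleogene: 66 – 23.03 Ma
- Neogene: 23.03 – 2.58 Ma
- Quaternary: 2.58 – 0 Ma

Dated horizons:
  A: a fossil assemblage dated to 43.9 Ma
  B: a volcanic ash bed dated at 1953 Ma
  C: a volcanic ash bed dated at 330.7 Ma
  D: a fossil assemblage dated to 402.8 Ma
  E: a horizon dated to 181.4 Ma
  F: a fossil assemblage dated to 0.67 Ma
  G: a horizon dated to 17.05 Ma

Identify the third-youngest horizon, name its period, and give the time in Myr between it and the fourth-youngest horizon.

Sorted youngest-first by Ma: F (0.67), G (17.05), A (43.9), E (181.4), C (330.7), D (402.8), B (1953).
The third youngest is A at 43.9 Ma, which lies in 66–23.03 Ma: the Paleogene.
The fourth youngest is E at 181.4 Ma; separation = |43.9 − 181.4| = 137.5 Myr.

A, in the Paleogene; 137.5 million years to E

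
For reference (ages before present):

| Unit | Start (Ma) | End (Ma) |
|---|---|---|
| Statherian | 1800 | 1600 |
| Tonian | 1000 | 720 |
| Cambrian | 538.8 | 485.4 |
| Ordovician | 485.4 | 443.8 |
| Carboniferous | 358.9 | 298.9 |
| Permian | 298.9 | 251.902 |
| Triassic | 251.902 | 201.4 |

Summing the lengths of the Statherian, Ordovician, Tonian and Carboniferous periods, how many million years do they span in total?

Each duration: Statherian = 200; Ordovician = 41.6; Tonian = 280; Carboniferous = 60.
Sum: 200 + 41.6 + 280 + 60 = 581.6 Myr.

581.6 million years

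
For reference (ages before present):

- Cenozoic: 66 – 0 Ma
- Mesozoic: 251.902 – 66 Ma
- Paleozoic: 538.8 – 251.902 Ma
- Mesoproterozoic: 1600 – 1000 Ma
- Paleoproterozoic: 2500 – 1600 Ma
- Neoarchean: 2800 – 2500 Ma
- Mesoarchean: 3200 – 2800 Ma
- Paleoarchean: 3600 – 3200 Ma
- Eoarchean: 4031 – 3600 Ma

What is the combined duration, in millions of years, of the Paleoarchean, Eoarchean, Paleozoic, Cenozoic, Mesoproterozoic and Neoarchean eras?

2083.898 million years

Duration is start − end for each: (3600 − 3200) + (4031 − 3600) + (538.8 − 251.902) + (66 − 0) + (1600 − 1000) + (2800 − 2500).
That is 400 + 431 + 286.898 + 66 + 600 + 300, which totals 2083.898 million years.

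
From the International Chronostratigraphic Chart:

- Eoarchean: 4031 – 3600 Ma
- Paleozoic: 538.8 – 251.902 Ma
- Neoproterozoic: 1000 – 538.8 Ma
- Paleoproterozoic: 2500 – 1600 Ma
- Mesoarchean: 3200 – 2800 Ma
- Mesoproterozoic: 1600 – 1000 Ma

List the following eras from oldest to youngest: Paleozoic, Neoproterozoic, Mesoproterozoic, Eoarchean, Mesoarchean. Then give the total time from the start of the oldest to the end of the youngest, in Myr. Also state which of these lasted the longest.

Eoarchean → Mesoarchean → Mesoproterozoic → Neoproterozoic → Paleozoic; total span 3779.098 Myr; longest is Mesoproterozoic

Start ages (Ma): Eoarchean 4031, Mesoarchean 3200, Mesoproterozoic 1600, Neoproterozoic 1000, Paleozoic 538.8.
Ordered oldest to youngest: Eoarchean, Mesoarchean, Mesoproterozoic, Neoproterozoic, Paleozoic.
Span = 4031 − 251.902 = 3779.098 Myr.
Durations: Mesoproterozoic 600, Eoarchean 431, Paleozoic 286.898, Neoproterozoic 461.2, Mesoarchean 400 → longest is Mesoproterozoic (600 Myr).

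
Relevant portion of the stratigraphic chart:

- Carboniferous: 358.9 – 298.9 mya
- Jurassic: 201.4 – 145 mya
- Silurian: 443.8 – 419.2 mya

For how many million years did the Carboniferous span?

358.9 − 298.9 = 60 million years.

60 million years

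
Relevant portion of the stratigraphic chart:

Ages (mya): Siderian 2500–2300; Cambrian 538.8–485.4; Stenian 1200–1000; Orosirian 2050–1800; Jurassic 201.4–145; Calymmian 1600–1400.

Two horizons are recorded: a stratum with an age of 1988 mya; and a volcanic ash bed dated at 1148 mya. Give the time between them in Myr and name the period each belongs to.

840 million years apart; the first in the Orosirian, the second in the Stenian

Elapsed time: 1988 − 1148 = 840 Myr.
1988 Ma lies within 2050–1800 Ma: Orosirian.
1148 Ma lies within 1200–1000 Ma: Stenian.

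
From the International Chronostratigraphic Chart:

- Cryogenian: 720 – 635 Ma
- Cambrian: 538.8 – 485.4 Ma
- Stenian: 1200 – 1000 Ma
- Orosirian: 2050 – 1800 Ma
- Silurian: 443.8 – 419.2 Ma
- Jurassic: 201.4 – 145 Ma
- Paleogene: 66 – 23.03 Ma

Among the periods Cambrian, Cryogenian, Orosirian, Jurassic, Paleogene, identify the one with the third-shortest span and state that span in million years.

Jurassic, 56.4 million years

Start − end for each: Cambrian 538.8 − 485.4 = 53.4; Cryogenian 720 − 635 = 85; Orosirian 2050 − 1800 = 250; Jurassic 201.4 − 145 = 56.4; Paleogene 66 − 23.03 = 42.97.
Ranking these from shortest: Paleogene < Cambrian < Jurassic < Cryogenian < Orosirian.
Position 3 in that ranking is Jurassic, which lasted 56.4 Myr.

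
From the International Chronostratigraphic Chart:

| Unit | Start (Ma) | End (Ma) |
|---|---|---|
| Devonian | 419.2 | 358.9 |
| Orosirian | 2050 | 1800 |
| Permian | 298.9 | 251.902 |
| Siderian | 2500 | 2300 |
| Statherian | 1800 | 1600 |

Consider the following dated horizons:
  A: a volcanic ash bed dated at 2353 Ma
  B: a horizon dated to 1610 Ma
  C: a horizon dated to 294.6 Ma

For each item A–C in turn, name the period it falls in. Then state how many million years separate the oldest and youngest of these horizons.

A — Siderian; B — Statherian; C — Permian; span 2058.4 million years

Match each age against the start–end ranges in the excerpt: A = 2353 Ma → Siderian (2500–2300); B = 1610 Ma → Statherian (1800–1600); C = 294.6 Ma → Permian (298.9–251.902).
The largest age is 2353 Ma and the smallest is 294.6 Ma; their difference is 2058.4 Myr.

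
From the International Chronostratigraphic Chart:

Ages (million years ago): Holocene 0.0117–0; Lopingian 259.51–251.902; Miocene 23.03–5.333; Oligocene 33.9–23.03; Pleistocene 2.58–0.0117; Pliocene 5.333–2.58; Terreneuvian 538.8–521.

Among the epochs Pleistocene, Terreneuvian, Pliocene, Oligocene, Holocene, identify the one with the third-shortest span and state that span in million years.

Pliocene, 2.753 million years

Start − end for each: Pleistocene 2.58 − 0.0117 = 2.5683; Terreneuvian 538.8 − 521 = 17.8; Pliocene 5.333 − 2.58 = 2.753; Oligocene 33.9 − 23.03 = 10.87; Holocene 0.0117 − 0 = 0.0117.
Ranking these from shortest: Holocene < Pleistocene < Pliocene < Oligocene < Terreneuvian.
Position 3 in that ranking is Pliocene, which lasted 2.753 Myr.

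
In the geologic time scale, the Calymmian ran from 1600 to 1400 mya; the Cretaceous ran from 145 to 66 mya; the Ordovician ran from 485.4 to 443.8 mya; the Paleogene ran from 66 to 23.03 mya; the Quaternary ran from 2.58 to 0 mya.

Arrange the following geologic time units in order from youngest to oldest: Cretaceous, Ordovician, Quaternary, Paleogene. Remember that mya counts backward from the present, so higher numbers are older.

The oldest of these is Ordovician (starts 485.4 Ma) and the youngest is Quaternary (ends 0 Ma).
In between, by decreasing start age: Cretaceous (145), Paleogene (66).
Listing youngest first means reversing that sequence.

Quaternary, Paleogene, Cretaceous, Ordovician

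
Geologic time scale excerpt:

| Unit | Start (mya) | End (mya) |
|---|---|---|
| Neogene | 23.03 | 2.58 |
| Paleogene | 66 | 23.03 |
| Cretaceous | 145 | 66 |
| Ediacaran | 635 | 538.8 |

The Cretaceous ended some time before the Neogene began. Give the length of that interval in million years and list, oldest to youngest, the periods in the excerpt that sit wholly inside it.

The Cretaceous closes at 66 Ma and the Neogene opens at 23.03 Ma, so the interval is 66 − 23.03 = 42.97 Myr.
A period fits inside if it starts at or after 66 Ma and ends at or before 23.03 Ma; oldest first that gives Paleogene.

42.97 million years; Paleogene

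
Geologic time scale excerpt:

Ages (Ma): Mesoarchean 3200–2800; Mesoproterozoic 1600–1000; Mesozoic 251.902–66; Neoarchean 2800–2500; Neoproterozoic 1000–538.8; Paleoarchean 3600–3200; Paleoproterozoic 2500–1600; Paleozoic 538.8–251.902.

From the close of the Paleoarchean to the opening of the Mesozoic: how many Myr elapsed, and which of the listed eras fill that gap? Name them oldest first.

2948.098 million years; Mesoarchean, Neoarchean, Paleoproterozoic, Mesoproterozoic, Neoproterozoic, Paleozoic

End of Paleoarchean = 3200 Ma; start of Mesozoic = 251.902 Ma.
Gap = 3200 − 251.902 = 2948.098 Myr.
Eras wholly inside 3200–251.902 Ma: Mesoarchean (3200–2800), Neoarchean (2800–2500), Paleoproterozoic (2500–1600), Mesoproterozoic (1600–1000), Neoproterozoic (1000–538.8), Paleozoic (538.8–251.902).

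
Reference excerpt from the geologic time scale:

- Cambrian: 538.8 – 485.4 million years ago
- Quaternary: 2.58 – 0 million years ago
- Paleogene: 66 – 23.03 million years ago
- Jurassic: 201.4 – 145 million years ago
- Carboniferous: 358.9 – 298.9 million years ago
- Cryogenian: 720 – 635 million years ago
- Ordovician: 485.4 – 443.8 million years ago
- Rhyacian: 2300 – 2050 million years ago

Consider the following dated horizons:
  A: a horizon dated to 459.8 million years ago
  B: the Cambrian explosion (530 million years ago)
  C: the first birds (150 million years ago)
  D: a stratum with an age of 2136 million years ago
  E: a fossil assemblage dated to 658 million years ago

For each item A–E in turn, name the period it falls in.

A: 459.8 Ma lies in 485.4–443.8 Ma, so Ordovician.
B: 530 Ma lies in 538.8–485.4 Ma, so Cambrian.
C: 150 Ma lies in 201.4–145 Ma, so Jurassic.
D: 2136 Ma lies in 2300–2050 Ma, so Rhyacian.
E: 658 Ma lies in 720–635 Ma, so Cryogenian.

A — Ordovician; B — Cambrian; C — Jurassic; D — Rhyacian; E — Cryogenian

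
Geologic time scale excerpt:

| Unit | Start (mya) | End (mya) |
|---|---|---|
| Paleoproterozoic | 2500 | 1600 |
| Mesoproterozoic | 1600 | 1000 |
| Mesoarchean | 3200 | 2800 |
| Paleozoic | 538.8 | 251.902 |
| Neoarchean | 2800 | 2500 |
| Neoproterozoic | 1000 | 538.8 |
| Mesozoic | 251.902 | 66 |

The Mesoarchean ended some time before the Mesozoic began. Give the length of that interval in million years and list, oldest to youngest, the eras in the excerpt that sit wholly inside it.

2548.098 million years; Neoarchean, Paleoproterozoic, Mesoproterozoic, Neoproterozoic, Paleozoic

End of Mesoarchean = 2800 Ma; start of Mesozoic = 251.902 Ma.
Gap = 2800 − 251.902 = 2548.098 Myr.
Eras wholly inside 2800–251.902 Ma: Neoarchean (2800–2500), Paleoproterozoic (2500–1600), Mesoproterozoic (1600–1000), Neoproterozoic (1000–538.8), Paleozoic (538.8–251.902).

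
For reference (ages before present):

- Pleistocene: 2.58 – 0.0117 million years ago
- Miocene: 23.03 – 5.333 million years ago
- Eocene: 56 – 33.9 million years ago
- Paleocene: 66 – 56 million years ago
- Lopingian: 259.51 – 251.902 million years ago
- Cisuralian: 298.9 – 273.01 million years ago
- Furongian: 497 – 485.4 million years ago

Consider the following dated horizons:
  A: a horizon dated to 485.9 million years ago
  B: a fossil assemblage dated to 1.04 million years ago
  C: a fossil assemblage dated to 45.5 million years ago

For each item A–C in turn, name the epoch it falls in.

A — Furongian; B — Pleistocene; C — Eocene

Match each age against the start–end ranges in the excerpt: A = 485.9 Ma → Furongian (497–485.4); B = 1.04 Ma → Pleistocene (2.58–0.0117); C = 45.5 Ma → Eocene (56–33.9).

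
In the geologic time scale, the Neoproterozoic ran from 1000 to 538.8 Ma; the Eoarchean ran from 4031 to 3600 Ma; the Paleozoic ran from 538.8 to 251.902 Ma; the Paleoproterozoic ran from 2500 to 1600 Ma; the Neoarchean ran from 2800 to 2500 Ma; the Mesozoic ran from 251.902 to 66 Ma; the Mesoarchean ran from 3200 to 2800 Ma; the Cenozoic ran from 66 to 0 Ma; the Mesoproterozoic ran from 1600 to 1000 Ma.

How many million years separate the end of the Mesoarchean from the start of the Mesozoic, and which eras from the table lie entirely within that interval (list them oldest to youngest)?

2548.098 million years; Neoarchean, Paleoproterozoic, Mesoproterozoic, Neoproterozoic, Paleozoic

End of Mesoarchean = 2800 Ma; start of Mesozoic = 251.902 Ma.
Gap = 2800 − 251.902 = 2548.098 Myr.
Eras wholly inside 2800–251.902 Ma: Neoarchean (2800–2500), Paleoproterozoic (2500–1600), Mesoproterozoic (1600–1000), Neoproterozoic (1000–538.8), Paleozoic (538.8–251.902).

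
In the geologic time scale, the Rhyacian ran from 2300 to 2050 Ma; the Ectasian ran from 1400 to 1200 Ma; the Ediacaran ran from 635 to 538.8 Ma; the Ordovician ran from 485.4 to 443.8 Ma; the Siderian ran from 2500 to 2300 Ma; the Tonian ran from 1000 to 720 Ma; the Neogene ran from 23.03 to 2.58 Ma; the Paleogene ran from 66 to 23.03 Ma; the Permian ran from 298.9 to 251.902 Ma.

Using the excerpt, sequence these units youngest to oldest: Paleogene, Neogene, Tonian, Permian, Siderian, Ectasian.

Sorting by start age (ascending Ma, since larger Ma = older): Neogene start 23.03, Paleogene start 66, Permian start 298.9, Tonian start 1000, Ectasian start 1400, Siderian start 2500.

Neogene → Paleogene → Permian → Tonian → Ectasian → Siderian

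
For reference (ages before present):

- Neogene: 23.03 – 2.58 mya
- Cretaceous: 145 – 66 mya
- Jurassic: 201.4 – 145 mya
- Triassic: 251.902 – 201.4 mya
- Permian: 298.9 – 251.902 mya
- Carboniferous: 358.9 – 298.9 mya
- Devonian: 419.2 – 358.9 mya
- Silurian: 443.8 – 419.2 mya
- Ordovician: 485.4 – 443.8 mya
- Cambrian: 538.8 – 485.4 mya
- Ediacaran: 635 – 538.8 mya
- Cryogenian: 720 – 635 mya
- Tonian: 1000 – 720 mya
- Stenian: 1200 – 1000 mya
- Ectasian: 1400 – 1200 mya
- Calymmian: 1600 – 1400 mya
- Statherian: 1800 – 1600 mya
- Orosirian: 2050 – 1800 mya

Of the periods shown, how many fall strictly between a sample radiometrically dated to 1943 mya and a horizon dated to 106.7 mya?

15

1943 Ma sits inside the Orosirian (2050–1800) and 106.7 Ma inside the Cretaceous (145–66); neither of those is wholly between the two dates.
The listed periods lying completely between them are Statherian, Calymmian, Ectasian, Stenian, Tonian, Cryogenian, Ediacaran, Cambrian, Ordovician, Silurian, Devonian, Carboniferous, Permian, Triassic, Jurassic — 15 in all.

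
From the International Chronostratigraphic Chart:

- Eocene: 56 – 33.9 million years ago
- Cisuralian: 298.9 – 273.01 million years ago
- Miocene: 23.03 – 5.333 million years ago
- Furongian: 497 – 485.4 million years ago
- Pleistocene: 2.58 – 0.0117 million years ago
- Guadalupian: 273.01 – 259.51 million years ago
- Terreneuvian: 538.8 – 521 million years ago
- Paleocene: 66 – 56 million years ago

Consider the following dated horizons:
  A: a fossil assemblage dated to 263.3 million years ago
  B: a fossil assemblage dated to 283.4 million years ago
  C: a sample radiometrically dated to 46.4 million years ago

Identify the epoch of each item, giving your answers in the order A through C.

A: 263.3 Ma lies in 273.01–259.51 Ma, so Guadalupian.
B: 283.4 Ma lies in 298.9–273.01 Ma, so Cisuralian.
C: 46.4 Ma lies in 56–33.9 Ma, so Eocene.

A — Guadalupian; B — Cisuralian; C — Eocene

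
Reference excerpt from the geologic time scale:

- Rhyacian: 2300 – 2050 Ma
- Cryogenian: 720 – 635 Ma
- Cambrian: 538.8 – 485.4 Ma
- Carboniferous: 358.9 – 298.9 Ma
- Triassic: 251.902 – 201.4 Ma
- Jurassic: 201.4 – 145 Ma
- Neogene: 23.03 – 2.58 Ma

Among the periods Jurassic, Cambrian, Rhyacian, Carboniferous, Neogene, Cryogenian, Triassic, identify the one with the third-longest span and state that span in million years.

Durations: Jurassic 56.4; Cambrian 53.4; Rhyacian 250; Carboniferous 60; Neogene 20.45; Cryogenian 85; Triassic 50.502 Myr.
Sorted longest-first: Rhyacian (250), Cryogenian (85), Carboniferous (60), Jurassic (56.4), Cambrian (53.4), Triassic (50.502), Neogene (20.45).
The third longest is Carboniferous at 60 Myr.

Carboniferous, 60 million years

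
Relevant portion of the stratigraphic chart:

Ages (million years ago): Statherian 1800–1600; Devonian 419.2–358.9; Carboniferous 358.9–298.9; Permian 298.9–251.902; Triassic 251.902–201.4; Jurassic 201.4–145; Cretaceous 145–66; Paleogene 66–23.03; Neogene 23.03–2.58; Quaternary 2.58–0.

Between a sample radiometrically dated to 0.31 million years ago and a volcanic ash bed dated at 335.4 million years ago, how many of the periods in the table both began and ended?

6

The older date is 335.4 Ma and the younger is 0.31 Ma.
Periods with start < 335.4 and end > 0.31 Ma: Permian (298.9–251.902), Triassic (251.902–201.4), Jurassic (201.4–145), Cretaceous (145–66), Paleogene (66–23.03), Neogene (23.03–2.58).
That is 6 complete periods.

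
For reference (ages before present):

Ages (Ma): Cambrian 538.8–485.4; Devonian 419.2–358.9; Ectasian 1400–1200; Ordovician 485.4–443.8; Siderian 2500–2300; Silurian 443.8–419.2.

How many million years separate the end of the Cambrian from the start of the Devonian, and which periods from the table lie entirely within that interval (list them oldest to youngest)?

66.2 million years; Ordovician, Silurian

End of Cambrian = 485.4 Ma; start of Devonian = 419.2 Ma.
Gap = 485.4 − 419.2 = 66.2 Myr.
Periods wholly inside 485.4–419.2 Ma: Ordovician (485.4–443.8), Silurian (443.8–419.2).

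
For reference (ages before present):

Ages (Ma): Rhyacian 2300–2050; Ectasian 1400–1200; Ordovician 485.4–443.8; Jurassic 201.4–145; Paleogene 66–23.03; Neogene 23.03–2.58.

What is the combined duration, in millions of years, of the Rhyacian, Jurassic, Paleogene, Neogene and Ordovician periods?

Each duration: Rhyacian = 250; Jurassic = 56.4; Paleogene = 42.97; Neogene = 20.45; Ordovician = 41.6.
Sum: 250 + 56.4 + 42.97 + 20.45 + 41.6 = 411.42 Myr.

411.42 million years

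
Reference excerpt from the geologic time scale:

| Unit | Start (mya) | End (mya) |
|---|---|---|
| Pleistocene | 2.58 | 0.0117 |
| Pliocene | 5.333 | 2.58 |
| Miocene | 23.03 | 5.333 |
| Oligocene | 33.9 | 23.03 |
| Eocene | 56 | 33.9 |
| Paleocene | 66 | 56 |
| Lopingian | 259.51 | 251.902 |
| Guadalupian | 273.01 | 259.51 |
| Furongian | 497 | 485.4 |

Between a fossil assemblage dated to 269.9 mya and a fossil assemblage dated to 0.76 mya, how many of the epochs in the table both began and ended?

6

269.9 Ma sits inside the Guadalupian (273.01–259.51) and 0.76 Ma inside the Pleistocene (2.58–0.0117); neither of those is wholly between the two dates.
The listed epochs lying completely between them are Lopingian, Paleocene, Eocene, Oligocene, Miocene, Pliocene — 6 in all.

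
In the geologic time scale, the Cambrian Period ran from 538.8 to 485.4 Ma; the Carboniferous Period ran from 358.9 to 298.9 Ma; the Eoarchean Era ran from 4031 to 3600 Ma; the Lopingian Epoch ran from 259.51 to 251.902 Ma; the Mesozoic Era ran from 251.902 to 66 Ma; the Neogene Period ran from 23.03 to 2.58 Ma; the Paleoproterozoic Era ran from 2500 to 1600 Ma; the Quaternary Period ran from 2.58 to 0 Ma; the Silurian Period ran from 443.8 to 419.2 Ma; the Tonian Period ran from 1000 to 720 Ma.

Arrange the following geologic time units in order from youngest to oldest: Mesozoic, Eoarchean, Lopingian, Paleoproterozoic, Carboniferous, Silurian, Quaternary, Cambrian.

Quaternary, Mesozoic, Lopingian, Carboniferous, Silurian, Cambrian, Paleoproterozoic, Eoarchean

The oldest of these is Eoarchean (starts 4031 Ma) and the youngest is Quaternary (ends 0 Ma).
In between, by decreasing start age: Paleoproterozoic (2500), Cambrian (538.8), Silurian (443.8), Carboniferous (358.9), Lopingian (259.51), Mesozoic (251.902).
Listing youngest first means reversing that sequence.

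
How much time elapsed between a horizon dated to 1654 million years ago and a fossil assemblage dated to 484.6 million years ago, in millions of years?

1654 − 484.6 = 1169.4 million years.

1169.4 million years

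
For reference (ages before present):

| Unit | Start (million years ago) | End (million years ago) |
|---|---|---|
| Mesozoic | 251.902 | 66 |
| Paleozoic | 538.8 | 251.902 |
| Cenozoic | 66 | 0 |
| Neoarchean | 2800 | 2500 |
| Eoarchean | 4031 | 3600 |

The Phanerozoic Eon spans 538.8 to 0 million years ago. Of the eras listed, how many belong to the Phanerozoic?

Eras inside 538.8–0 Ma: Paleozoic, Mesozoic, Cenozoic — 3 in total.

3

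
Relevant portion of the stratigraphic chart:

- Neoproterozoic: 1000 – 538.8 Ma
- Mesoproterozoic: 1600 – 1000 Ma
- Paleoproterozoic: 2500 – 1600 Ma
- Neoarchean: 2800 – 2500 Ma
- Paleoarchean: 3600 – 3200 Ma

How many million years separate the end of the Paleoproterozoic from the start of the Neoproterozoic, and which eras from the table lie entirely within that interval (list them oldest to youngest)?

600 million years; Mesoproterozoic

End of Paleoproterozoic = 1600 Ma; start of Neoproterozoic = 1000 Ma.
Gap = 1600 − 1000 = 600 Myr.
Eras wholly inside 1600–1000 Ma: Mesoproterozoic (1600–1000).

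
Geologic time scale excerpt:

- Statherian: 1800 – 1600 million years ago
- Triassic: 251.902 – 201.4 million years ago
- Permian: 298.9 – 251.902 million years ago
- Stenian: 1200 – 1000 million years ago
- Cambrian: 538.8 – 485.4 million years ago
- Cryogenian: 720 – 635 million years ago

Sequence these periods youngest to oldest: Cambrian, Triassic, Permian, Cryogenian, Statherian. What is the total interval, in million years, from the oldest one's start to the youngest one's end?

Start ages (Ma): Statherian 1800, Cryogenian 720, Cambrian 538.8, Permian 298.9, Triassic 251.902.
Ordered youngest to oldest: Triassic, Permian, Cambrian, Cryogenian, Statherian.
Span = 1800 − 201.4 = 1598.6 Myr.

Triassic, Permian, Cambrian, Cryogenian, Statherian; total span 1598.6 Myr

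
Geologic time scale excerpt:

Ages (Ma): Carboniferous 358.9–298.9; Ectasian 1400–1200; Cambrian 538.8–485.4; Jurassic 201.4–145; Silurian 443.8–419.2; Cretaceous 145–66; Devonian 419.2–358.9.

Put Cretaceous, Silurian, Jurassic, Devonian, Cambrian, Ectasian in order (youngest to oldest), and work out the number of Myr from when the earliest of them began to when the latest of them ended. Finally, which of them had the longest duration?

Start ages (Ma): Ectasian 1400, Cambrian 538.8, Silurian 443.8, Devonian 419.2, Jurassic 201.4, Cretaceous 145.
Ordered youngest to oldest: Cretaceous, Jurassic, Devonian, Silurian, Cambrian, Ectasian.
Span = 1400 − 66 = 1334 Myr.
Durations: Jurassic 56.4, Cretaceous 79, Ectasian 200, Cambrian 53.4, Silurian 24.6, Devonian 60.3 → longest is Ectasian (200 Myr).

Cretaceous → Jurassic → Devonian → Silurian → Cambrian → Ectasian; total span 1334 Myr; longest is Ectasian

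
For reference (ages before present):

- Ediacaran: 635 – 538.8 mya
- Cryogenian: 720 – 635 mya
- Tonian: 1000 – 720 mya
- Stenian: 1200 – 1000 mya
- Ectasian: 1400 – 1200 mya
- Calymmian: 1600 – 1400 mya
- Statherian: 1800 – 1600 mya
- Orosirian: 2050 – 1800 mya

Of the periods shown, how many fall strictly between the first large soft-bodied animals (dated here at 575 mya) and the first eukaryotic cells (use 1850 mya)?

6

1850 Ma sits inside the Orosirian (2050–1800) and 575 Ma inside the Ediacaran (635–538.8); neither of those is wholly between the two dates.
The listed periods lying completely between them are Statherian, Calymmian, Ectasian, Stenian, Tonian, Cryogenian — 6 in all.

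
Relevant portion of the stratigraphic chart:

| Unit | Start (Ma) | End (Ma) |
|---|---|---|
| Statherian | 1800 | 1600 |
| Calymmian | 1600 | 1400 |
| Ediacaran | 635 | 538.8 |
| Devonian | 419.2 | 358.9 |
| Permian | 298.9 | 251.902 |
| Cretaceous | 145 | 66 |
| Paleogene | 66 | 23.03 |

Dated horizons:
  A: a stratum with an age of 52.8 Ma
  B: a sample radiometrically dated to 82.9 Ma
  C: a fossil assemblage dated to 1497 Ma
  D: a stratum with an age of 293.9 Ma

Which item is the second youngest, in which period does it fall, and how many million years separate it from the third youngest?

Sorted youngest-first by Ma: A (52.8), B (82.9), D (293.9), C (1497).
The second youngest is B at 82.9 Ma, which lies in 145–66 Ma: the Cretaceous.
The third youngest is D at 293.9 Ma; separation = |82.9 − 293.9| = 211 Myr.

B, in the Cretaceous; 211 million years to D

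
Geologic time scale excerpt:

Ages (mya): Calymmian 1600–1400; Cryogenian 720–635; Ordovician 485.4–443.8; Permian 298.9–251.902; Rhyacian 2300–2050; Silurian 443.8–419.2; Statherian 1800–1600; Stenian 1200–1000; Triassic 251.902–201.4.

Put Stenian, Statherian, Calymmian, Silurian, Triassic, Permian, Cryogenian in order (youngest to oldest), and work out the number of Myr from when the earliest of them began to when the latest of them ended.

Start ages (Ma): Statherian 1800, Calymmian 1600, Stenian 1200, Cryogenian 720, Silurian 443.8, Permian 298.9, Triassic 251.902.
Ordered youngest to oldest: Triassic, Permian, Silurian, Cryogenian, Stenian, Calymmian, Statherian.
Span = 1800 − 201.4 = 1598.6 Myr.

Triassic → Permian → Silurian → Cryogenian → Stenian → Calymmian → Statherian; total span 1598.6 Myr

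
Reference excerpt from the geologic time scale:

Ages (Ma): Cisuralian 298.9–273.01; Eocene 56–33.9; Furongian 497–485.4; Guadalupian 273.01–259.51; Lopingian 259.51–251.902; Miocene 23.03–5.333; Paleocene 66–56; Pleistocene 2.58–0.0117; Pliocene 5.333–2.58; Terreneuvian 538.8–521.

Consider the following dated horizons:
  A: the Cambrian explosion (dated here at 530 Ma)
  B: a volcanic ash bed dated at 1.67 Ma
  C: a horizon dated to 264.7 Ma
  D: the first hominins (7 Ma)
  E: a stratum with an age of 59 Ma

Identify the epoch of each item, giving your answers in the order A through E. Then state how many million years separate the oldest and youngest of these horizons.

Match each age against the start–end ranges in the excerpt: A = 530 Ma → Terreneuvian (538.8–521); B = 1.67 Ma → Pleistocene (2.58–0.0117); C = 264.7 Ma → Guadalupian (273.01–259.51); D = 7 Ma → Miocene (23.03–5.333); E = 59 Ma → Paleocene (66–56).
The largest age is 530 Ma and the smallest is 1.67 Ma; their difference is 528.33 Myr.

A — Terreneuvian; B — Pleistocene; C — Guadalupian; D — Miocene; E — Paleocene; span 528.33 million years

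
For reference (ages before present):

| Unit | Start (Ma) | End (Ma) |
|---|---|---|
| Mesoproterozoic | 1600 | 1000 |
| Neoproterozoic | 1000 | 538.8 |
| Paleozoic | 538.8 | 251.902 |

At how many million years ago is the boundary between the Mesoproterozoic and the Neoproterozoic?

1000 Ma

The Mesoproterozoic ends and the Neoproterozoic begins at 1000 Ma.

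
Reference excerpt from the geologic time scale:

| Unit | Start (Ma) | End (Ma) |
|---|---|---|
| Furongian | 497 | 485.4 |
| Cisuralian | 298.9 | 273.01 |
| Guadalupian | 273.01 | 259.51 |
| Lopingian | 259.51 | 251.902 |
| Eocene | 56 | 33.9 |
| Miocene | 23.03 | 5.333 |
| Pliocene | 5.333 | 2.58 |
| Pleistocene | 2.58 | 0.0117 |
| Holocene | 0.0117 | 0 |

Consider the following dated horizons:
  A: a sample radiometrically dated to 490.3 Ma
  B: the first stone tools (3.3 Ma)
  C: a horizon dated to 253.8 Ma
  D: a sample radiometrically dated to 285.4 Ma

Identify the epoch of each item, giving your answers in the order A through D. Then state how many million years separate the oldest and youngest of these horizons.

A — Furongian; B — Pliocene; C — Lopingian; D — Cisuralian; span 487 million years

Match each age against the start–end ranges in the excerpt: A = 490.3 Ma → Furongian (497–485.4); B = 3.3 Ma → Pliocene (5.333–2.58); C = 253.8 Ma → Lopingian (259.51–251.902); D = 285.4 Ma → Cisuralian (298.9–273.01).
The largest age is 490.3 Ma and the smallest is 3.3 Ma; their difference is 487 Myr.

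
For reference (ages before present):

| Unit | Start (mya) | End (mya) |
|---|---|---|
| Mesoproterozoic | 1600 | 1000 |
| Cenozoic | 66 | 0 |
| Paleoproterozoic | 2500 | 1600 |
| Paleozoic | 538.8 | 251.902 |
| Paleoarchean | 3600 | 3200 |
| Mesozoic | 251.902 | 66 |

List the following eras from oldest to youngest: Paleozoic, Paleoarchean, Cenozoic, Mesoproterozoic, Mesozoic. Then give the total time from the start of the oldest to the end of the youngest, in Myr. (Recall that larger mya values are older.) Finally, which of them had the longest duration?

Start ages (Ma): Paleoarchean 3600, Mesoproterozoic 1600, Paleozoic 538.8, Mesozoic 251.902, Cenozoic 66.
Ordered oldest to youngest: Paleoarchean, Mesoproterozoic, Paleozoic, Mesozoic, Cenozoic.
Span = 3600 − 0 = 3600 Myr.
Durations: Mesoproterozoic 600, Paleoarchean 400, Mesozoic 185.902, Cenozoic 66, Paleozoic 286.898 → longest is Mesoproterozoic (600 Myr).

Paleoarchean, Mesoproterozoic, Paleozoic, Mesozoic, Cenozoic; total span 3600 Myr; longest is Mesoproterozoic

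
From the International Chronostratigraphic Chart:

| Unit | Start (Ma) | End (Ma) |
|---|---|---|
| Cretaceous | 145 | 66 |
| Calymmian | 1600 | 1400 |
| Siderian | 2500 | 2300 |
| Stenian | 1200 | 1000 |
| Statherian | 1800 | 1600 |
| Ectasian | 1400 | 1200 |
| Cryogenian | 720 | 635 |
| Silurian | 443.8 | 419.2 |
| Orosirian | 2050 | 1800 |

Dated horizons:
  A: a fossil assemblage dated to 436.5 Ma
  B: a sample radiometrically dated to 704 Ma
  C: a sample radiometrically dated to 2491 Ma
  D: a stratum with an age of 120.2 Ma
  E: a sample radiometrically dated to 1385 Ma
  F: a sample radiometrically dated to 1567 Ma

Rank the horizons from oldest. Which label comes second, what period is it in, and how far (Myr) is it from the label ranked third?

Larger Ma means older, so oldest first: C 2491 > F 1567 > E 1385 > B 704 > A 436.5 > D 120.2.
Counting 2 along gives F (1567 Ma); the excerpt puts that inside the Calymmian, 1600–1400 Ma.
Next in line is E (1385 Ma), and 1567 − 1385 = 182 Myr.

F, in the Calymmian; 182 million years to E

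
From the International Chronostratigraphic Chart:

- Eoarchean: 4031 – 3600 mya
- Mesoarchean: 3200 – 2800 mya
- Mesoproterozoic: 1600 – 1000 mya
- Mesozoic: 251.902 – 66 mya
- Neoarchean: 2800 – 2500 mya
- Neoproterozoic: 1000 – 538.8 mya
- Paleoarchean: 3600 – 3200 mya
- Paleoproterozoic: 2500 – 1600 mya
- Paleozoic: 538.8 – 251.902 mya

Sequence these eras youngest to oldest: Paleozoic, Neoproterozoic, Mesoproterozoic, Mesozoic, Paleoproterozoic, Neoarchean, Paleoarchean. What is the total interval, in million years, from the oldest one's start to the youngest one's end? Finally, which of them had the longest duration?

Start ages (Ma): Paleoarchean 3600, Neoarchean 2800, Paleoproterozoic 2500, Mesoproterozoic 1600, Neoproterozoic 1000, Paleozoic 538.8, Mesozoic 251.902.
Ordered youngest to oldest: Mesozoic, Paleozoic, Neoproterozoic, Mesoproterozoic, Paleoproterozoic, Neoarchean, Paleoarchean.
Span = 3600 − 66 = 3534 Myr.
Durations: Neoproterozoic 461.2, Mesozoic 185.902, Paleozoic 286.898, Mesoproterozoic 600, Paleoarchean 400, Neoarchean 300, Paleoproterozoic 900 → longest is Paleoproterozoic (900 Myr).

Mesozoic, Paleozoic, Neoproterozoic, Mesoproterozoic, Paleoproterozoic, Neoarchean, Paleoarchean; total span 3534 Myr; longest is Paleoproterozoic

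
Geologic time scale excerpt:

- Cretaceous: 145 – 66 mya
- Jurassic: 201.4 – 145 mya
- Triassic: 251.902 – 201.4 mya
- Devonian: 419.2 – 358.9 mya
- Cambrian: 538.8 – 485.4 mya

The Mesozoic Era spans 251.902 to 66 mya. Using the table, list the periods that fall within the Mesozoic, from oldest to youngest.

Periods with both bounds inside 251.902–66 Ma: Triassic (251.902–201.4), Jurassic (201.4–145), Cretaceous (145–66).

Triassic, Jurassic, Cretaceous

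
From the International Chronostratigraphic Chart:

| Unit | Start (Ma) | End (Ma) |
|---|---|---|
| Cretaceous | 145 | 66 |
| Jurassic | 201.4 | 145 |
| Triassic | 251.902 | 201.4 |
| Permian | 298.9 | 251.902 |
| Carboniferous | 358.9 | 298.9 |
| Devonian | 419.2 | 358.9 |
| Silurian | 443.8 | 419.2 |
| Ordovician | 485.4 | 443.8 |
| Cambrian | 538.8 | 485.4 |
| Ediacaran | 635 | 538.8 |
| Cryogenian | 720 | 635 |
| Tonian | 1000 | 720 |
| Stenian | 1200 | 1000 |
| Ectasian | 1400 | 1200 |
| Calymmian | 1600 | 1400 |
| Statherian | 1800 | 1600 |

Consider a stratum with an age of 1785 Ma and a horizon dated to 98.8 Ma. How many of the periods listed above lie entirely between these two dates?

1785 Ma sits inside the Statherian (1800–1600) and 98.8 Ma inside the Cretaceous (145–66); neither of those is wholly between the two dates.
The listed periods lying completely between them are Calymmian, Ectasian, Stenian, Tonian, Cryogenian, Ediacaran, Cambrian, Ordovician, Silurian, Devonian, Carboniferous, Permian, Triassic, Jurassic — 14 in all.

14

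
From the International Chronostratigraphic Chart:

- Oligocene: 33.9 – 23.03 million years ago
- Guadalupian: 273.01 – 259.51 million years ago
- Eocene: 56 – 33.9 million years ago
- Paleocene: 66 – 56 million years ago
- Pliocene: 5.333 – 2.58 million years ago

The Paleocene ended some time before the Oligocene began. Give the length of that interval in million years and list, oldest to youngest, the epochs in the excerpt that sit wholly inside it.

22.1 million years; Eocene

End of Paleocene = 56 Ma; start of Oligocene = 33.9 Ma.
Gap = 56 − 33.9 = 22.1 Myr.
Epochs wholly inside 56–33.9 Ma: Eocene (56–33.9).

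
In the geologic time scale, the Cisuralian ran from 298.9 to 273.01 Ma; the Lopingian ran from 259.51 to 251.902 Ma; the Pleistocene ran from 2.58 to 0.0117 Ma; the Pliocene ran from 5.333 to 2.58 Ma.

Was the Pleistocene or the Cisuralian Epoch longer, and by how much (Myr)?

Cisuralian, by 23.3217 million years

Pleistocene: 2.58 − 0.0117 = 2.5683 Myr.
Cisuralian: 298.9 − 273.01 = 25.89 Myr.
Difference: 25.89 − 2.5683 = 23.3217 Myr, so the Cisuralian was longer.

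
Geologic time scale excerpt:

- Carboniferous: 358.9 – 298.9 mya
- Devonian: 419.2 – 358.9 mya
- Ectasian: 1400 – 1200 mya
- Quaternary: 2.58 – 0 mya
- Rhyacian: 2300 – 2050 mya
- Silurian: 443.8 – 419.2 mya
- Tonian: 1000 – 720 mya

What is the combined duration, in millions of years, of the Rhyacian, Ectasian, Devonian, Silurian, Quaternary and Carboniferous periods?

Duration is start − end for each: (2300 − 2050) + (1400 − 1200) + (419.2 − 358.9) + (443.8 − 419.2) + (2.58 − 0) + (358.9 − 298.9).
That is 250 + 200 + 60.3 + 24.6 + 2.58 + 60, which totals 597.48 million years.

597.48 million years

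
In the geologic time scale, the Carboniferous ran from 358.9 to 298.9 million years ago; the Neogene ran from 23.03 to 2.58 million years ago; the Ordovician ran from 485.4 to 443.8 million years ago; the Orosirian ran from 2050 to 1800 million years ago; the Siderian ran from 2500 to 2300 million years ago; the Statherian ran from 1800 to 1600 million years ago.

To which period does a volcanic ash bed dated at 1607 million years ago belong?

Statherian

1607 Ma lies between 1800 and 1600 Ma, so it falls in the Statherian.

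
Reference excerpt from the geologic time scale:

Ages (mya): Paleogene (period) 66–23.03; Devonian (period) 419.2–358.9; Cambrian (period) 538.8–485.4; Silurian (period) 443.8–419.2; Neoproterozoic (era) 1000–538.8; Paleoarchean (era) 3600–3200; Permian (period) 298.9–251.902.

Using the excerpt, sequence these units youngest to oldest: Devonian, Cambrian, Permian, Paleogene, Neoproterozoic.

Paleogene, Permian, Devonian, Cambrian, Neoproterozoic

The oldest of these is Neoproterozoic (starts 1000 Ma) and the youngest is Paleogene (ends 23.03 Ma).
In between, by decreasing start age: Cambrian (538.8), Devonian (419.2), Permian (298.9).
Listing youngest first means reversing that sequence.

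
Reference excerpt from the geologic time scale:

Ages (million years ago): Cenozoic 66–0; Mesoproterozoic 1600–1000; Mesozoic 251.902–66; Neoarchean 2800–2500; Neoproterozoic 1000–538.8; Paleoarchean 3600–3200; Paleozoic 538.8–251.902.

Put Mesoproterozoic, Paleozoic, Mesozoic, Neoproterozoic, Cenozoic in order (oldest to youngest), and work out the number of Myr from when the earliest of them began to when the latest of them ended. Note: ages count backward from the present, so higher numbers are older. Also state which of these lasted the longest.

From the excerpt: Mesoproterozoic 1600–1000; Paleozoic 538.8–251.902; Mesozoic 251.902–66; Neoproterozoic 1000–538.8; Cenozoic 66–0 (Ma).
Larger Ma is earlier, so the oldest is Mesoproterozoic and the youngest is Cenozoic; oldest to youngest: Mesoproterozoic, Neoproterozoic, Paleozoic, Mesozoic, Cenozoic.
Oldest start 1600 minus youngest end 0 gives 1600 Myr overall.
Individual lengths (start − end): Neoproterozoic 461.2; Mesozoic 185.902; Mesoproterozoic 600; Cenozoic 66; Paleozoic 286.898. The largest is Mesoproterozoic at 600 Myr.

Mesoproterozoic → Neoproterozoic → Paleozoic → Mesozoic → Cenozoic; total span 1600 Myr; longest is Mesoproterozoic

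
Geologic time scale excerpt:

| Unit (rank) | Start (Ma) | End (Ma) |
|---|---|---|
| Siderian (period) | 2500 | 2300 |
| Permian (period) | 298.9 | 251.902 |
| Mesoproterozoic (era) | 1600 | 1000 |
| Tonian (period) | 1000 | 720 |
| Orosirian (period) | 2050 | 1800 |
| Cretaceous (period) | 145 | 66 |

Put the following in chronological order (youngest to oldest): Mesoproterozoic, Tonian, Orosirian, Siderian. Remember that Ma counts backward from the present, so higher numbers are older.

Read off each span (Ma): Mesoproterozoic 1600–1000; Tonian 1000–720; Orosirian 2050–1800; Siderian 2500–2300.
Larger Ma is older, so oldest→youngest is Siderian, Orosirian, Mesoproterozoic, Tonian; reverse it for youngest→oldest.

Tonian, Mesoproterozoic, Orosirian, Siderian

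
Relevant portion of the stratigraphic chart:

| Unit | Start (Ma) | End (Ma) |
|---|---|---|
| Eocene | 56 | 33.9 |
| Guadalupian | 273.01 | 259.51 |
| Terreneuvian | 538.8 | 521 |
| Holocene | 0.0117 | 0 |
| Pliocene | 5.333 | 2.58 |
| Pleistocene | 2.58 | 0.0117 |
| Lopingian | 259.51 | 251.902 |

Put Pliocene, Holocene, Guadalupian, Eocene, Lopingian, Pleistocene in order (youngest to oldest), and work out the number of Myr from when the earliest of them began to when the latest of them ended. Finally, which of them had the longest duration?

Holocene, Pleistocene, Pliocene, Eocene, Lopingian, Guadalupian; total span 273.01 Myr; longest is Eocene

Start ages (Ma): Guadalupian 273.01, Lopingian 259.51, Eocene 56, Pliocene 5.333, Pleistocene 2.58, Holocene 0.0117.
Ordered youngest to oldest: Holocene, Pleistocene, Pliocene, Eocene, Lopingian, Guadalupian.
Span = 273.01 − 0 = 273.01 Myr.
Durations: Eocene 22.1, Lopingian 7.608, Holocene 0.0117, Pleistocene 2.5683, Pliocene 2.753, Guadalupian 13.5 → longest is Eocene (22.1 Myr).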